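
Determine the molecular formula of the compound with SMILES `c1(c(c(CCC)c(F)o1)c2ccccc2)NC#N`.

Heavy atoms from the SMILES: 14 C, 1 F, 2 N, 1 O.
Implicit hydrogens by atom environment:
  5 × C (aromatic): 1 H each → 5
  5 × C (aromatic): no H
  2 × C: 2 H each → 4
  1 × C: 3 H
  1 × C: no H
  1 × F: no H
  1 × N: 1 H
  1 × N: no H
  1 × O (aromatic): no H
  Total hydrogens = 13.
Molecular formula: C14H13FN2O

C14H13FN2O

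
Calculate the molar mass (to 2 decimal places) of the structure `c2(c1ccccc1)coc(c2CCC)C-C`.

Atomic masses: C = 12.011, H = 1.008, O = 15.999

214.31

Molecular formula: C15H18O.
M = 15×12.011 + 18×1.008 + 1×15.999 = 214.31 g/mol.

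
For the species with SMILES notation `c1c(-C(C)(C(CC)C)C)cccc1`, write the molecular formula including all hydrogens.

Heavy atoms from the SMILES: 13 C.
Implicit hydrogens by atom environment:
  5 × C (aromatic): 1 H each → 5
  4 × C: 3 H each → 12
  1 × C: 2 H
  1 × C: 1 H
  1 × C: no H
  1 × C (aromatic): no H
  Total hydrogens = 20.
Molecular formula: C13H20

C13H20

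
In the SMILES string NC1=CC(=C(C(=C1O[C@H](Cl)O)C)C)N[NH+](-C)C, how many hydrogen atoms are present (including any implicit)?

19

Hydrogens are implicit in SMILES; fill each atom to its normal valence:
  5 × C (aromatic): no H
  4 × C: 3 H each → 12
  1 × C (aromatic): 1 H
  1 × C: 1 H
  1 × Cl: no H
  1 × N: 2 H
  1 × N: 1 H
  1 × N (charge +1): 1 H
  1 × O: 1 H
  1 × O: no H
  Total hydrogens = 19.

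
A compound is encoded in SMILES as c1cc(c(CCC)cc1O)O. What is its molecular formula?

Heavy atoms from the SMILES: 9 C, 2 O.
Implicit hydrogens by atom environment:
  3 × C (aromatic): 1 H each → 3
  3 × C (aromatic): no H
  2 × C: 2 H each → 4
  2 × O: 1 H each → 2
  1 × C: 3 H
  Total hydrogens = 12.
Molecular formula: C9H12O2

C9H12O2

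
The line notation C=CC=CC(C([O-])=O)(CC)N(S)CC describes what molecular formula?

Heavy atoms from the SMILES: 10 C, 1 N, 2 O, 1 S.
Implicit hydrogens by atom environment:
  3 × C: 2 H each → 6
  3 × C: 1 H each → 3
  2 × C: 3 H each → 6
  2 × C: no H
  1 × N: no H
  1 × O: no H
  1 × O (charge -1): no H
  1 × S: 1 H
  Total hydrogens = 16.
Net charge -1.
Molecular formula: C10H16NO2S-

C10H16NO2S-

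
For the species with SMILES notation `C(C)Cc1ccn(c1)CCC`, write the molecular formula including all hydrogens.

C10H17N

Heavy atoms from the SMILES: 10 C, 1 N.
Implicit hydrogens by atom environment:
  4 × C: 2 H each → 8
  3 × C (aromatic): 1 H each → 3
  2 × C: 3 H each → 6
  1 × C (aromatic): no H
  1 × N (aromatic): no H
  Total hydrogens = 17.
Molecular formula: C10H17N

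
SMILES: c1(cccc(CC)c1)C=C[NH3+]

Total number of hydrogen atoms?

Hydrogens are implicit in SMILES; fill each atom to its normal valence:
  4 × C (aromatic): 1 H each → 4
  2 × C: 1 H each → 2
  2 × C (aromatic): no H
  1 × C: 3 H
  1 × C: 2 H
  1 × N (charge +1): 3 H
  Total hydrogens = 14.

14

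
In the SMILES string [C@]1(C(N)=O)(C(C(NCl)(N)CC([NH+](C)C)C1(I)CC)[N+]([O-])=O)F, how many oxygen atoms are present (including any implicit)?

3

The symbol for oxygen appears 3 times in the SMILES.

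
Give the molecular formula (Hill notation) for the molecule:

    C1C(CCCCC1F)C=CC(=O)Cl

C10H14ClFO

Heavy atoms from the SMILES: 10 C, 1 Cl, 1 F, 1 O.
Implicit hydrogens by atom environment:
  5 × C: 2 H each → 10
  4 × C: 1 H each → 4
  1 × C: no H
  1 × Cl: no H
  1 × F: no H
  1 × O: no H
  Total hydrogens = 14.
Molecular formula: C10H14ClFO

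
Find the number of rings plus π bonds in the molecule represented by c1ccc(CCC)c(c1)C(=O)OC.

Molecular formula from the SMILES: C11H14O2.
DoU = (2C + 2 + N − H − X)/2 = (2·11 + 2 + 0 − 14 − 0)/2 = 10/2 = 5.
(Structurally: 1 ring(s) + 4 π bond(s) = 5.)

5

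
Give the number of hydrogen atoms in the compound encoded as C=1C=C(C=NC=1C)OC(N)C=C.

Hydrogens are implicit in SMILES; fill each atom to its normal valence:
  3 × C (aromatic): 1 H each → 3
  2 × C: 1 H each → 2
  2 × C (aromatic): no H
  1 × C: 3 H
  1 × C: 2 H
  1 × N: 2 H
  1 × N (aromatic): no H
  1 × O: no H
  Total hydrogens = 12.

12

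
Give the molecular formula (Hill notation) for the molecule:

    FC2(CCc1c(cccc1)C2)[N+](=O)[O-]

Heavy atoms from the SMILES: 10 C, 1 F, 1 N, 2 O.
Implicit hydrogens by atom environment:
  4 × C (aromatic): 1 H each → 4
  3 × C: 2 H each → 6
  2 × C (aromatic): no H
  1 × C: no H
  1 × F: no H
  1 × N (charge +1): no H
  1 × O: no H
  1 × O (charge -1): no H
  Total hydrogens = 10.
Molecular formula: C10H10FNO2

C10H10FNO2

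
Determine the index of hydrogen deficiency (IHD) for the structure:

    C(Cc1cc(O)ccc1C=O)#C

7

Molecular formula from the SMILES: C10H8O2.
DoU = (2C + 2 + N − H − X)/2 = (2·10 + 2 + 0 − 8 − 0)/2 = 14/2 = 7.
(Structurally: 1 ring(s) + 6 π bond(s) = 7.)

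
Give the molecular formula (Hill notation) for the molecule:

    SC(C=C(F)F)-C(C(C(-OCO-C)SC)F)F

C9H14F4O2S2

Heavy atoms from the SMILES: 9 C, 4 F, 2 O, 2 S.
Implicit hydrogens by atom environment:
  5 × C: 1 H each → 5
  4 × F: no H
  2 × C: 3 H each → 6
  2 × O: no H
  1 × C: 2 H
  1 × C: no H
  1 × S: 1 H
  1 × S: no H
  Total hydrogens = 14.
Molecular formula: C9H14F4O2S2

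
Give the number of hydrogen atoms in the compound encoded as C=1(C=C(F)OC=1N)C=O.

4

Hydrogens are implicit in SMILES; fill each atom to its normal valence:
  3 × C (aromatic): no H
  1 × C (aromatic): 1 H
  1 × C: 1 H
  1 × F: no H
  1 × N: 2 H
  1 × O (aromatic): no H
  1 × O: no H
  Total hydrogens = 4.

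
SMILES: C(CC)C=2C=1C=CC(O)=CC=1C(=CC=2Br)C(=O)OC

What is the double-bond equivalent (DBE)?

8

Molecular formula from the SMILES: C15H15BrO3.
DoU = (2C + 2 + N − H − X)/2 = (2·15 + 2 + 0 − 15 − 1)/2 = 16/2 = 8.
(Structurally: 2 ring(s) + 6 π bond(s) = 8.)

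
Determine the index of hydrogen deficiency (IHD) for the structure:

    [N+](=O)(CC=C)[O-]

Molecular formula from the SMILES: C3H5NO2.
DoU = (2C + 2 + N − H − X)/2 = (2·3 + 2 + 1 − 5 − 0)/2 = 4/2 = 2.
(Structurally: 0 ring(s) + 2 π bond(s) = 2.)

2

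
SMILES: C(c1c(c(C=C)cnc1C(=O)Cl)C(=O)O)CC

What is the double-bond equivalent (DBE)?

7

Molecular formula from the SMILES: C12H12ClNO3.
DoU = (2C + 2 + N − H − X)/2 = (2·12 + 2 + 1 − 12 − 1)/2 = 14/2 = 7.
(Structurally: 1 ring(s) + 6 π bond(s) = 7.)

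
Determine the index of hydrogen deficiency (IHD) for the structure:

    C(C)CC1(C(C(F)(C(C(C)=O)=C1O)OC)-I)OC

3

Molecular formula from the SMILES: C12H18FIO4.
DoU = (2C + 2 + N − H − X)/2 = (2·12 + 2 + 0 − 18 − 2)/2 = 6/2 = 3.
(Structurally: 1 ring(s) + 2 π bond(s) = 3.)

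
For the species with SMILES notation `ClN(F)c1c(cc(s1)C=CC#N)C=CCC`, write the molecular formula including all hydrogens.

Heavy atoms from the SMILES: 11 C, 1 Cl, 1 F, 2 N, 1 S.
Implicit hydrogens by atom environment:
  4 × C: 1 H each → 4
  3 × C (aromatic): no H
  2 × N: no H
  1 × C: 3 H
  1 × C: 2 H
  1 × C (aromatic): 1 H
  1 × C: no H
  1 × Cl: no H
  1 × F: no H
  1 × S (aromatic): no H
  Total hydrogens = 10.
Molecular formula: C11H10ClFN2S

C11H10ClFN2S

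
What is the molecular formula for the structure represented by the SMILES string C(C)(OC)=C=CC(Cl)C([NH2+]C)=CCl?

Heavy atoms from the SMILES: 9 C, 2 Cl, 1 N, 1 O.
Implicit hydrogens by atom environment:
  3 × C: 3 H each → 9
  3 × C: 1 H each → 3
  3 × C: no H
  2 × Cl: no H
  1 × N (charge +1): 2 H
  1 × O: no H
  Total hydrogens = 14.
Net charge +1.
Molecular formula: C9H14Cl2NO+

C9H14Cl2NO+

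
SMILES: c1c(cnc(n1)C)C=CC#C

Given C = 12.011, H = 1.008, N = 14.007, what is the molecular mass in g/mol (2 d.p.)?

144.18

Molecular formula: C9H8N2.
M = 9×12.011 + 8×1.008 + 2×14.007 = 144.18 g/mol.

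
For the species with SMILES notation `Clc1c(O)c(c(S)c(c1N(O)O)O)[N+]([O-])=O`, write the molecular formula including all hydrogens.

Heavy atoms from the SMILES: 6 C, 1 Cl, 2 N, 6 O, 1 S.
Implicit hydrogens by atom environment:
  6 × C (aromatic): no H
  4 × O: 1 H each → 4
  1 × Cl: no H
  1 × N (charge +1): no H
  1 × N: no H
  1 × O: no H
  1 × O (charge -1): no H
  1 × S: 1 H
  Total hydrogens = 5.
Molecular formula: C6H5ClN2O6S

C6H5ClN2O6S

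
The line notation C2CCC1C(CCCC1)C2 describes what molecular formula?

C10H18

Heavy atoms from the SMILES: 10 C.
Implicit hydrogens by atom environment:
  8 × C: 2 H each → 16
  2 × C: 1 H each → 2
  Total hydrogens = 18.
Molecular formula: C10H18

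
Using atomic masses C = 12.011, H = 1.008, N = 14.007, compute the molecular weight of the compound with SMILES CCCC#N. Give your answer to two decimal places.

69.11

Molecular formula: C4H7N.
M = 4×12.011 + 7×1.008 + 1×14.007 = 69.11 g/mol.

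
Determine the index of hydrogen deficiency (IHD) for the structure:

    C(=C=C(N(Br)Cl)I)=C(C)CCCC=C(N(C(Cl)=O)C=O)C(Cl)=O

7

Molecular formula from the SMILES: C13H11BrCl3IN2O3.
DoU = (2C + 2 + N − H − X)/2 = (2·13 + 2 + 2 − 11 − 5)/2 = 14/2 = 7.
(Structurally: 0 ring(s) + 7 π bond(s) = 7.)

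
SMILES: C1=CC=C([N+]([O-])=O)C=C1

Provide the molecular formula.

Heavy atoms from the SMILES: 6 C, 1 N, 2 O.
Implicit hydrogens by atom environment:
  5 × C (aromatic): 1 H each → 5
  1 × C (aromatic): no H
  1 × N (charge +1): no H
  1 × O: no H
  1 × O (charge -1): no H
  Total hydrogens = 5.
Molecular formula: C6H5NO2

C6H5NO2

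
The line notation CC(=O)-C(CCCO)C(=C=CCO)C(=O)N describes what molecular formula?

C11H17NO4

Heavy atoms from the SMILES: 11 C, 1 N, 4 O.
Implicit hydrogens by atom environment:
  4 × C: 2 H each → 8
  4 × C: no H
  2 × C: 1 H each → 2
  2 × O: 1 H each → 2
  2 × O: no H
  1 × C: 3 H
  1 × N: 2 H
  Total hydrogens = 17.
Molecular formula: C11H17NO4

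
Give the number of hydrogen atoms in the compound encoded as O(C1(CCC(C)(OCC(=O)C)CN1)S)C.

Hydrogens are implicit in SMILES; fill each atom to its normal valence:
  4 × C: 2 H each → 8
  3 × C: 3 H each → 9
  3 × C: no H
  3 × O: no H
  1 × N: 1 H
  1 × S: 1 H
  Total hydrogens = 19.

19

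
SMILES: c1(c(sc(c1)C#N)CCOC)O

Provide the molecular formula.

C8H9NO2S

Heavy atoms from the SMILES: 8 C, 1 N, 2 O, 1 S.
Implicit hydrogens by atom environment:
  3 × C (aromatic): no H
  2 × C: 2 H each → 4
  1 × C: 3 H
  1 × C (aromatic): 1 H
  1 × C: no H
  1 × N: no H
  1 × O: 1 H
  1 × O: no H
  1 × S (aromatic): no H
  Total hydrogens = 9.
Molecular formula: C8H9NO2S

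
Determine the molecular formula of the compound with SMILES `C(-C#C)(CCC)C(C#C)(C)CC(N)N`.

Heavy atoms from the SMILES: 12 C, 2 N.
Implicit hydrogens by atom environment:
  4 × C: 1 H each → 4
  3 × C: 2 H each → 6
  3 × C: no H
  2 × C: 3 H each → 6
  2 × N: 2 H each → 4
  Total hydrogens = 20.
Molecular formula: C12H20N2

C12H20N2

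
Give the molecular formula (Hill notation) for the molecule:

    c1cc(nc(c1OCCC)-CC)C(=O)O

Heavy atoms from the SMILES: 11 C, 1 N, 3 O.
Implicit hydrogens by atom environment:
  3 × C: 2 H each → 6
  3 × C (aromatic): no H
  2 × C: 3 H each → 6
  2 × C (aromatic): 1 H each → 2
  2 × O: no H
  1 × C: no H
  1 × N (aromatic): no H
  1 × O: 1 H
  Total hydrogens = 15.
Molecular formula: C11H15NO3

C11H15NO3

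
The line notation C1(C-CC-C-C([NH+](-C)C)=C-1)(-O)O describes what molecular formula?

Heavy atoms from the SMILES: 9 C, 1 N, 2 O.
Implicit hydrogens by atom environment:
  4 × C: 2 H each → 8
  2 × C: 3 H each → 6
  2 × C: no H
  2 × O: 1 H each → 2
  1 × C: 1 H
  1 × N (charge +1): 1 H
  Total hydrogens = 18.
Net charge +1.
Molecular formula: C9H18NO2+

C9H18NO2+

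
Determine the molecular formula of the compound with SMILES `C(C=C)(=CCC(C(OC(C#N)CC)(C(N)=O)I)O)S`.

C12H17IN2O3S

Heavy atoms from the SMILES: 12 C, 1 I, 2 N, 3 O, 1 S.
Implicit hydrogens by atom environment:
  4 × C: 1 H each → 4
  4 × C: no H
  3 × C: 2 H each → 6
  2 × O: no H
  1 × C: 3 H
  1 × I: no H
  1 × N: 2 H
  1 × N: no H
  1 × O: 1 H
  1 × S: 1 H
  Total hydrogens = 17.
Molecular formula: C12H17IN2O3S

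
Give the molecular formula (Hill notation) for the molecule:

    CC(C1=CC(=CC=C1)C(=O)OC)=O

Heavy atoms from the SMILES: 10 C, 3 O.
Implicit hydrogens by atom environment:
  4 × C (aromatic): 1 H each → 4
  3 × O: no H
  2 × C: 3 H each → 6
  2 × C (aromatic): no H
  2 × C: no H
  Total hydrogens = 10.
Molecular formula: C10H10O3

C10H10O3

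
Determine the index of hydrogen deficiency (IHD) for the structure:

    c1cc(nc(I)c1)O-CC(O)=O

5

Molecular formula from the SMILES: C7H6INO3.
DoU = (2C + 2 + N − H − X)/2 = (2·7 + 2 + 1 − 6 − 1)/2 = 10/2 = 5.
(Structurally: 1 ring(s) + 4 π bond(s) = 5.)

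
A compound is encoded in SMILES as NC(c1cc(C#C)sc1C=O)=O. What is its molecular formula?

Heavy atoms from the SMILES: 8 C, 1 N, 2 O, 1 S.
Implicit hydrogens by atom environment:
  3 × C (aromatic): no H
  2 × C: 1 H each → 2
  2 × C: no H
  2 × O: no H
  1 × C (aromatic): 1 H
  1 × N: 2 H
  1 × S (aromatic): no H
  Total hydrogens = 5.
Molecular formula: C8H5NO2S

C8H5NO2S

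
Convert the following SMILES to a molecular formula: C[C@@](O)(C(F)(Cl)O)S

Heavy atoms from the SMILES: 3 C, 1 Cl, 1 F, 2 O, 1 S.
Implicit hydrogens by atom environment:
  2 × C: no H
  2 × O: 1 H each → 2
  1 × C: 3 H
  1 × Cl: no H
  1 × F: no H
  1 × S: 1 H
  Total hydrogens = 6.
Molecular formula: C3H6ClFO2S

C3H6ClFO2S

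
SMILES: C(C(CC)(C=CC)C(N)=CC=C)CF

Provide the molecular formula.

Heavy atoms from the SMILES: 12 C, 1 F, 1 N.
Implicit hydrogens by atom environment:
  4 × C: 2 H each → 8
  4 × C: 1 H each → 4
  2 × C: 3 H each → 6
  2 × C: no H
  1 × F: no H
  1 × N: 2 H
  Total hydrogens = 20.
Molecular formula: C12H20FN

C12H20FN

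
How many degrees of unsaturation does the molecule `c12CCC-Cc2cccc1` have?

5

Molecular formula from the SMILES: C10H12.
DoU = (2C + 2 + N − H − X)/2 = (2·10 + 2 + 0 − 12 − 0)/2 = 10/2 = 5.
(Structurally: 2 ring(s) + 3 π bond(s) = 5.)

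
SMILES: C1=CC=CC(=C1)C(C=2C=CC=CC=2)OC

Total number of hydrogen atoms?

Hydrogens are implicit in SMILES; fill each atom to its normal valence:
  10 × C (aromatic): 1 H each → 10
  2 × C (aromatic): no H
  1 × C: 3 H
  1 × C: 1 H
  1 × O: no H
  Total hydrogens = 14.

14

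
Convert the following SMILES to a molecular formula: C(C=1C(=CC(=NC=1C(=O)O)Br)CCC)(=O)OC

Heavy atoms from the SMILES: 1 Br, 11 C, 1 N, 4 O.
Implicit hydrogens by atom environment:
  4 × C (aromatic): no H
  3 × O: no H
  2 × C: 3 H each → 6
  2 × C: 2 H each → 4
  2 × C: no H
  1 × Br: no H
  1 × C (aromatic): 1 H
  1 × N (aromatic): no H
  1 × O: 1 H
  Total hydrogens = 12.
Molecular formula: C11H12BrNO4

C11H12BrNO4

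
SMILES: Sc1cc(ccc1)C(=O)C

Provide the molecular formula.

Heavy atoms from the SMILES: 8 C, 1 O, 1 S.
Implicit hydrogens by atom environment:
  4 × C (aromatic): 1 H each → 4
  2 × C (aromatic): no H
  1 × C: 3 H
  1 × C: no H
  1 × O: no H
  1 × S: 1 H
  Total hydrogens = 8.
Molecular formula: C8H8OS

C8H8OS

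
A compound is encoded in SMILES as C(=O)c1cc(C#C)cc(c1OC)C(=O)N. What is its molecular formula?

C11H9NO3

Heavy atoms from the SMILES: 11 C, 1 N, 3 O.
Implicit hydrogens by atom environment:
  4 × C (aromatic): no H
  3 × O: no H
  2 × C (aromatic): 1 H each → 2
  2 × C: 1 H each → 2
  2 × C: no H
  1 × C: 3 H
  1 × N: 2 H
  Total hydrogens = 9.
Molecular formula: C11H9NO3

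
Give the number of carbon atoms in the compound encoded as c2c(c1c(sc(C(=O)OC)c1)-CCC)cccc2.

The symbol for carbon appears 15 times in the SMILES. Lowercase c denotes aromatic carbon and counts toward C.

15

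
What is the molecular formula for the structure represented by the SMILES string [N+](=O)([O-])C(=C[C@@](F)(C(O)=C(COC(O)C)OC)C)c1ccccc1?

C16H20FNO6

Heavy atoms from the SMILES: 16 C, 1 F, 1 N, 6 O.
Implicit hydrogens by atom environment:
  5 × C (aromatic): 1 H each → 5
  4 × C: no H
  3 × C: 3 H each → 9
  3 × O: no H
  2 × C: 1 H each → 2
  2 × O: 1 H each → 2
  1 × C: 2 H
  1 × C (aromatic): no H
  1 × F: no H
  1 × N (charge +1): no H
  1 × O (charge -1): no H
  Total hydrogens = 20.
Molecular formula: C16H20FNO6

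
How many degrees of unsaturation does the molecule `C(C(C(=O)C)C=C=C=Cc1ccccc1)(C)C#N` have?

Molecular formula from the SMILES: C16H15NO.
DoU = (2C + 2 + N − H − X)/2 = (2·16 + 2 + 1 − 15 − 0)/2 = 20/2 = 10.
(Structurally: 1 ring(s) + 9 π bond(s) = 10.)

10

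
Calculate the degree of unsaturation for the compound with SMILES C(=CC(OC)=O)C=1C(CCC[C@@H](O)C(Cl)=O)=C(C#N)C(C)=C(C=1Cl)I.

9

Molecular formula from the SMILES: C17H16Cl2INO4.
DoU = (2C + 2 + N − H − X)/2 = (2·17 + 2 + 1 − 16 − 3)/2 = 18/2 = 9.
(Structurally: 1 ring(s) + 8 π bond(s) = 9.)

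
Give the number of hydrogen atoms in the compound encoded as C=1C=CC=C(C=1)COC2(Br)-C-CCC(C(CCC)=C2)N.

Hydrogens are implicit in SMILES; fill each atom to its normal valence:
  6 × C: 2 H each → 12
  5 × C (aromatic): 1 H each → 5
  2 × C: 1 H each → 2
  2 × C: no H
  1 × Br: no H
  1 × C: 3 H
  1 × C (aromatic): no H
  1 × N: 2 H
  1 × O: no H
  Total hydrogens = 24.

24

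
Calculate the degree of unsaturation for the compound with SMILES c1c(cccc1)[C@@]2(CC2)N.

Molecular formula from the SMILES: C9H11N.
DoU = (2C + 2 + N − H − X)/2 = (2·9 + 2 + 1 − 11 − 0)/2 = 10/2 = 5.
(Structurally: 2 ring(s) + 3 π bond(s) = 5.)

5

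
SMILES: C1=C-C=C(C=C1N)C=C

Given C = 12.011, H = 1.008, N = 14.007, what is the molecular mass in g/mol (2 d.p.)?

Molecular formula: C8H9N.
M = 8×12.011 + 9×1.008 + 1×14.007 = 119.17 g/mol.

119.17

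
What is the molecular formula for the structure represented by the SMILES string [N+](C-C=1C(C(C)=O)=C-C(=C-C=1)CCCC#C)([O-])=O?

Heavy atoms from the SMILES: 14 C, 1 N, 3 O.
Implicit hydrogens by atom environment:
  4 × C: 2 H each → 8
  3 × C (aromatic): 1 H each → 3
  3 × C (aromatic): no H
  2 × C: no H
  2 × O: no H
  1 × C: 3 H
  1 × C: 1 H
  1 × N (charge +1): no H
  1 × O (charge -1): no H
  Total hydrogens = 15.
Molecular formula: C14H15NO3

C14H15NO3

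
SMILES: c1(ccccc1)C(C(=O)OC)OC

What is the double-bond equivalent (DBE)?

5

Molecular formula from the SMILES: C10H12O3.
DoU = (2C + 2 + N − H − X)/2 = (2·10 + 2 + 0 − 12 − 0)/2 = 10/2 = 5.
(Structurally: 1 ring(s) + 4 π bond(s) = 5.)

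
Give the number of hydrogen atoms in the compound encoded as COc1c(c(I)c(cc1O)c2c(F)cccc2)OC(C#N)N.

12

Hydrogens are implicit in SMILES; fill each atom to its normal valence:
  7 × C (aromatic): no H
  5 × C (aromatic): 1 H each → 5
  2 × O: no H
  1 × C: 3 H
  1 × C: 1 H
  1 × C: no H
  1 × F: no H
  1 × I: no H
  1 × N: 2 H
  1 × N: no H
  1 × O: 1 H
  Total hydrogens = 12.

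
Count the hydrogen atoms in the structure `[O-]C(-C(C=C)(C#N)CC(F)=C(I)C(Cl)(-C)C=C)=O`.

Hydrogens are implicit in SMILES; fill each atom to its normal valence:
  6 × C: no H
  3 × C: 2 H each → 6
  2 × C: 1 H each → 2
  1 × C: 3 H
  1 × Cl: no H
  1 × F: no H
  1 × I: no H
  1 × N: no H
  1 × O: no H
  1 × O (charge -1): no H
  Total hydrogens = 11.

11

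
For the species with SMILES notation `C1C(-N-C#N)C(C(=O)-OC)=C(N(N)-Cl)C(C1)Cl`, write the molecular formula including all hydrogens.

C9H12Cl2N4O2

Heavy atoms from the SMILES: 9 C, 2 Cl, 4 N, 2 O.
Implicit hydrogens by atom environment:
  4 × C: no H
  2 × C: 2 H each → 4
  2 × C: 1 H each → 2
  2 × Cl: no H
  2 × N: no H
  2 × O: no H
  1 × C: 3 H
  1 × N: 2 H
  1 × N: 1 H
  Total hydrogens = 12.
Molecular formula: C9H12Cl2N4O2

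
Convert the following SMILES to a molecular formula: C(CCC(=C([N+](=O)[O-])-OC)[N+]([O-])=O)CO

Heavy atoms from the SMILES: 7 C, 2 N, 6 O.
Implicit hydrogens by atom environment:
  4 × C: 2 H each → 8
  3 × O: no H
  2 × C: no H
  2 × N (charge +1): no H
  2 × O (charge -1): no H
  1 × C: 3 H
  1 × O: 1 H
  Total hydrogens = 12.
Molecular formula: C7H12N2O6

C7H12N2O6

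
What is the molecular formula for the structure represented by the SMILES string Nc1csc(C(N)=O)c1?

C5H6N2OS

Heavy atoms from the SMILES: 5 C, 2 N, 1 O, 1 S.
Implicit hydrogens by atom environment:
  2 × C (aromatic): 1 H each → 2
  2 × C (aromatic): no H
  2 × N: 2 H each → 4
  1 × C: no H
  1 × O: no H
  1 × S (aromatic): no H
  Total hydrogens = 6.
Molecular formula: C5H6N2OS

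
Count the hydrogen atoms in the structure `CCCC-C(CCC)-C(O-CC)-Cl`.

Hydrogens are implicit in SMILES; fill each atom to its normal valence:
  6 × C: 2 H each → 12
  3 × C: 3 H each → 9
  2 × C: 1 H each → 2
  1 × Cl: no H
  1 × O: no H
  Total hydrogens = 23.

23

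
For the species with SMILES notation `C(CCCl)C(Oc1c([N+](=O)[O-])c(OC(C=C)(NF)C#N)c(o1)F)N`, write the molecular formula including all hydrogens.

Heavy atoms from the SMILES: 12 C, 1 Cl, 2 F, 4 N, 5 O.
Implicit hydrogens by atom environment:
  4 × C: 2 H each → 8
  4 × C (aromatic): no H
  3 × O: no H
  2 × C: 1 H each → 2
  2 × C: no H
  2 × F: no H
  1 × Cl: no H
  1 × N: 2 H
  1 × N: 1 H
  1 × N (charge +1): no H
  1 × N: no H
  1 × O (aromatic): no H
  1 × O (charge -1): no H
  Total hydrogens = 13.
Molecular formula: C12H13ClF2N4O5

C12H13ClF2N4O5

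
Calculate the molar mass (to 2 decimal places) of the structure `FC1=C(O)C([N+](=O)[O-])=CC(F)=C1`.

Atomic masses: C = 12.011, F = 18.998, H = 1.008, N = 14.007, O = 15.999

Molecular formula: C6H3F2NO3.
M = 6×12.011 + 2×18.998 + 3×1.008 + 1×14.007 + 3×15.999 = 175.09 g/mol.

175.09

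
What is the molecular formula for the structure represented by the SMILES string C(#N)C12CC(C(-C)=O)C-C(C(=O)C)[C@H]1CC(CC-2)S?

Heavy atoms from the SMILES: 15 C, 1 N, 2 O, 1 S.
Implicit hydrogens by atom environment:
  5 × C: 2 H each → 10
  4 × C: 1 H each → 4
  4 × C: no H
  2 × C: 3 H each → 6
  2 × O: no H
  1 × N: no H
  1 × S: 1 H
  Total hydrogens = 21.
Molecular formula: C15H21NO2S

C15H21NO2S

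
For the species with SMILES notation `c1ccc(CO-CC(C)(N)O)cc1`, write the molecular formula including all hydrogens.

C10H15NO2

Heavy atoms from the SMILES: 10 C, 1 N, 2 O.
Implicit hydrogens by atom environment:
  5 × C (aromatic): 1 H each → 5
  2 × C: 2 H each → 4
  1 × C: 3 H
  1 × C: no H
  1 × C (aromatic): no H
  1 × N: 2 H
  1 × O: 1 H
  1 × O: no H
  Total hydrogens = 15.
Molecular formula: C10H15NO2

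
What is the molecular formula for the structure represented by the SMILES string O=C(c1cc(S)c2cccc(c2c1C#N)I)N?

C12H7IN2OS

Heavy atoms from the SMILES: 12 C, 1 I, 2 N, 1 O, 1 S.
Implicit hydrogens by atom environment:
  6 × C (aromatic): no H
  4 × C (aromatic): 1 H each → 4
  2 × C: no H
  1 × I: no H
  1 × N: 2 H
  1 × N: no H
  1 × O: no H
  1 × S: 1 H
  Total hydrogens = 7.
Molecular formula: C12H7IN2OS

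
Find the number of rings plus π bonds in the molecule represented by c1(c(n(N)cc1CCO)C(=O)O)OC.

4

Molecular formula from the SMILES: C8H12N2O4.
DoU = (2C + 2 + N − H − X)/2 = (2·8 + 2 + 2 − 12 − 0)/2 = 8/2 = 4.
(Structurally: 1 ring(s) + 3 π bond(s) = 4.)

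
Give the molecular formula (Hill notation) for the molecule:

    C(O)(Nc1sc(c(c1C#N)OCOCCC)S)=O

C10H12N2O4S2

Heavy atoms from the SMILES: 10 C, 2 N, 4 O, 2 S.
Implicit hydrogens by atom environment:
  4 × C (aromatic): no H
  3 × C: 2 H each → 6
  3 × O: no H
  2 × C: no H
  1 × C: 3 H
  1 × N: 1 H
  1 × N: no H
  1 × O: 1 H
  1 × S: 1 H
  1 × S (aromatic): no H
  Total hydrogens = 12.
Molecular formula: C10H12N2O4S2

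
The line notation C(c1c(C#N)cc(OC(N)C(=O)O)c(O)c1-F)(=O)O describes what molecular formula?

Heavy atoms from the SMILES: 10 C, 1 F, 2 N, 6 O.
Implicit hydrogens by atom environment:
  5 × C (aromatic): no H
  3 × C: no H
  3 × O: 1 H each → 3
  3 × O: no H
  1 × C (aromatic): 1 H
  1 × C: 1 H
  1 × F: no H
  1 × N: 2 H
  1 × N: no H
  Total hydrogens = 7.
Molecular formula: C10H7FN2O6

C10H7FN2O6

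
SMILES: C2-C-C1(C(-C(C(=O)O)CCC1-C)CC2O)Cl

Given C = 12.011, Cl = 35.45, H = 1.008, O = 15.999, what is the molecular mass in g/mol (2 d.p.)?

246.73

Molecular formula: C12H19ClO3.
M = 12×12.011 + 1×35.45 + 19×1.008 + 3×15.999 = 246.73 g/mol.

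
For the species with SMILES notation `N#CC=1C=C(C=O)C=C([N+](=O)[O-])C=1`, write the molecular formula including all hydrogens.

C8H4N2O3

Heavy atoms from the SMILES: 8 C, 2 N, 3 O.
Implicit hydrogens by atom environment:
  3 × C (aromatic): 1 H each → 3
  3 × C (aromatic): no H
  2 × O: no H
  1 × C: 1 H
  1 × C: no H
  1 × N: no H
  1 × N (charge +1): no H
  1 × O (charge -1): no H
  Total hydrogens = 4.
Molecular formula: C8H4N2O3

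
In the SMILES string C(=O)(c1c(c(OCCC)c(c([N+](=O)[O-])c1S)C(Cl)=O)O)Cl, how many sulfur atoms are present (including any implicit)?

The symbol for sulfur appears 1 time in the SMILES.

1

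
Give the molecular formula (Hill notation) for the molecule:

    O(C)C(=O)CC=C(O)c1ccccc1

C11H12O3

Heavy atoms from the SMILES: 11 C, 3 O.
Implicit hydrogens by atom environment:
  5 × C (aromatic): 1 H each → 5
  2 × C: no H
  2 × O: no H
  1 × C: 3 H
  1 × C: 2 H
  1 × C: 1 H
  1 × C (aromatic): no H
  1 × O: 1 H
  Total hydrogens = 12.
Molecular formula: C11H12O3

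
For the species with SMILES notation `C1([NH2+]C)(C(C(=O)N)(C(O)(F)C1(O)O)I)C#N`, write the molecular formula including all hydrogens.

Heavy atoms from the SMILES: 7 C, 1 F, 1 I, 3 N, 4 O.
Implicit hydrogens by atom environment:
  6 × C: no H
  3 × O: 1 H each → 3
  1 × C: 3 H
  1 × F: no H
  1 × I: no H
  1 × N: 2 H
  1 × N (charge +1): 2 H
  1 × N: no H
  1 × O: no H
  Total hydrogens = 10.
Net charge +1.
Molecular formula: C7H10FIN3O4+

C7H10FIN3O4+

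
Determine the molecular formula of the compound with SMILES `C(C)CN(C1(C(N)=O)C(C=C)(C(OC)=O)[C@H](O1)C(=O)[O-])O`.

C12H17N2O7-

Heavy atoms from the SMILES: 12 C, 2 N, 7 O.
Implicit hydrogens by atom environment:
  5 × C: no H
  5 × O: no H
  3 × C: 2 H each → 6
  2 × C: 3 H each → 6
  2 × C: 1 H each → 2
  1 × N: 2 H
  1 × N: no H
  1 × O: 1 H
  1 × O (charge -1): no H
  Total hydrogens = 17.
Net charge -1.
Molecular formula: C12H17N2O7-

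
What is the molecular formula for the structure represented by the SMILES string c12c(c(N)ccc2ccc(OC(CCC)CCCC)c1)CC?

C20H29NO

Heavy atoms from the SMILES: 20 C, 1 N, 1 O.
Implicit hydrogens by atom environment:
  6 × C: 2 H each → 12
  5 × C (aromatic): 1 H each → 5
  5 × C (aromatic): no H
  3 × C: 3 H each → 9
  1 × C: 1 H
  1 × N: 2 H
  1 × O: no H
  Total hydrogens = 29.
Molecular formula: C20H29NO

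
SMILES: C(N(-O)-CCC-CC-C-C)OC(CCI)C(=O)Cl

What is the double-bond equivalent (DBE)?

1

Molecular formula from the SMILES: C12H23ClINO3.
DoU = (2C + 2 + N − H − X)/2 = (2·12 + 2 + 1 − 23 − 2)/2 = 2/2 = 1.
(Structurally: 0 ring(s) + 1 π bond(s) = 1.)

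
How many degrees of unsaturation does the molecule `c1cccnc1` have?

4

Molecular formula from the SMILES: C5H5N.
DoU = (2C + 2 + N − H − X)/2 = (2·5 + 2 + 1 − 5 − 0)/2 = 8/2 = 4.
(Structurally: 1 ring(s) + 3 π bond(s) = 4.)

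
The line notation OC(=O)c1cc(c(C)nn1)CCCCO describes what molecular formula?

C10H14N2O3

Heavy atoms from the SMILES: 10 C, 2 N, 3 O.
Implicit hydrogens by atom environment:
  4 × C: 2 H each → 8
  3 × C (aromatic): no H
  2 × N (aromatic): no H
  2 × O: 1 H each → 2
  1 × C: 3 H
  1 × C (aromatic): 1 H
  1 × C: no H
  1 × O: no H
  Total hydrogens = 14.
Molecular formula: C10H14N2O3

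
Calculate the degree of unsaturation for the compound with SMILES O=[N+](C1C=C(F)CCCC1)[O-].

3

Molecular formula from the SMILES: C7H10FNO2.
DoU = (2C + 2 + N − H − X)/2 = (2·7 + 2 + 1 − 10 − 1)/2 = 6/2 = 3.
(Structurally: 1 ring(s) + 2 π bond(s) = 3.)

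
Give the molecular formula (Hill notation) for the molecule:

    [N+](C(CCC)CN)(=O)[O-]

Heavy atoms from the SMILES: 5 C, 2 N, 2 O.
Implicit hydrogens by atom environment:
  3 × C: 2 H each → 6
  1 × C: 3 H
  1 × C: 1 H
  1 × N: 2 H
  1 × N (charge +1): no H
  1 × O: no H
  1 × O (charge -1): no H
  Total hydrogens = 12.
Molecular formula: C5H12N2O2

C5H12N2O2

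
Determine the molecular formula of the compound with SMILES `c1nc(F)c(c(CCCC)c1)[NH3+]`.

Heavy atoms from the SMILES: 9 C, 1 F, 2 N.
Implicit hydrogens by atom environment:
  3 × C: 2 H each → 6
  3 × C (aromatic): no H
  2 × C (aromatic): 1 H each → 2
  1 × C: 3 H
  1 × F: no H
  1 × N (charge +1): 3 H
  1 × N (aromatic): no H
  Total hydrogens = 14.
Net charge +1.
Molecular formula: C9H14FN2+

C9H14FN2+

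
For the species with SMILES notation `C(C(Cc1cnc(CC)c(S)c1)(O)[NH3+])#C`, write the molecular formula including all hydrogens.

Heavy atoms from the SMILES: 11 C, 2 N, 1 O, 1 S.
Implicit hydrogens by atom environment:
  3 × C (aromatic): no H
  2 × C: 2 H each → 4
  2 × C (aromatic): 1 H each → 2
  2 × C: no H
  1 × C: 3 H
  1 × C: 1 H
  1 × N (charge +1): 3 H
  1 × N (aromatic): no H
  1 × O: 1 H
  1 × S: 1 H
  Total hydrogens = 15.
Net charge +1.
Molecular formula: C11H15N2OS+

C11H15N2OS+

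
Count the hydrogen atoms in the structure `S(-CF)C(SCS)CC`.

11

Hydrogens are implicit in SMILES; fill each atom to its normal valence:
  3 × C: 2 H each → 6
  2 × S: no H
  1 × C: 3 H
  1 × C: 1 H
  1 × F: no H
  1 × S: 1 H
  Total hydrogens = 11.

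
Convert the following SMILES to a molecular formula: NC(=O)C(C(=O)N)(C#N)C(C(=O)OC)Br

C7H8BrN3O4

Heavy atoms from the SMILES: 1 Br, 7 C, 3 N, 4 O.
Implicit hydrogens by atom environment:
  5 × C: no H
  4 × O: no H
  2 × N: 2 H each → 4
  1 × Br: no H
  1 × C: 3 H
  1 × C: 1 H
  1 × N: no H
  Total hydrogens = 8.
Molecular formula: C7H8BrN3O4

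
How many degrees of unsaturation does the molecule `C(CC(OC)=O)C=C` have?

2

Molecular formula from the SMILES: C6H10O2.
DoU = (2C + 2 + N − H − X)/2 = (2·6 + 2 + 0 − 10 − 0)/2 = 4/2 = 2.
(Structurally: 0 ring(s) + 2 π bond(s) = 2.)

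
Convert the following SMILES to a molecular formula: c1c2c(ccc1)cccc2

Heavy atoms from the SMILES: 10 C.
Implicit hydrogens by atom environment:
  8 × C (aromatic): 1 H each → 8
  2 × C (aromatic): no H
  Total hydrogens = 8.
Molecular formula: C10H8

C10H8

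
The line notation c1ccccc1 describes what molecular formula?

Heavy atoms from the SMILES: 6 C.
Implicit hydrogens by atom environment:
  6 × C (aromatic): 1 H each → 6
  Total hydrogens = 6.
Molecular formula: C6H6

C6H6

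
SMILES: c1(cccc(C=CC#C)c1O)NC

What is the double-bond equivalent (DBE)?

Molecular formula from the SMILES: C11H11NO.
DoU = (2C + 2 + N − H − X)/2 = (2·11 + 2 + 1 − 11 − 0)/2 = 14/2 = 7.
(Structurally: 1 ring(s) + 6 π bond(s) = 7.)

7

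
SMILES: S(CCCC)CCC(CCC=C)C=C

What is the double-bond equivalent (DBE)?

Molecular formula from the SMILES: C13H24S.
DoU = (2C + 2 + N − H − X)/2 = (2·13 + 2 + 0 − 24 − 0)/2 = 4/2 = 2.
(Structurally: 0 ring(s) + 2 π bond(s) = 2.)

2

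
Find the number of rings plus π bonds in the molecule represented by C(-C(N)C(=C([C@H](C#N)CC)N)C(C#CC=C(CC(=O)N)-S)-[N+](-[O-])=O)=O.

Molecular formula from the SMILES: C15H19N5O4S.
DoU = (2C + 2 + N − H − X)/2 = (2·15 + 2 + 5 − 19 − 0)/2 = 18/2 = 9.
(Structurally: 0 ring(s) + 9 π bond(s) = 9.)

9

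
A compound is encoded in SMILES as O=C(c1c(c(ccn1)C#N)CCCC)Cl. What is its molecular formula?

Heavy atoms from the SMILES: 11 C, 1 Cl, 2 N, 1 O.
Implicit hydrogens by atom environment:
  3 × C: 2 H each → 6
  3 × C (aromatic): no H
  2 × C (aromatic): 1 H each → 2
  2 × C: no H
  1 × C: 3 H
  1 × Cl: no H
  1 × N (aromatic): no H
  1 × N: no H
  1 × O: no H
  Total hydrogens = 11.
Molecular formula: C11H11ClN2O

C11H11ClN2O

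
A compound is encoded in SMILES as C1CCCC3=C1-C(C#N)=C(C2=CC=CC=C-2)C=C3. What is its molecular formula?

Heavy atoms from the SMILES: 17 C, 1 N.
Implicit hydrogens by atom environment:
  7 × C (aromatic): 1 H each → 7
  5 × C (aromatic): no H
  4 × C: 2 H each → 8
  1 × C: no H
  1 × N: no H
  Total hydrogens = 15.
Molecular formula: C17H15N

C17H15N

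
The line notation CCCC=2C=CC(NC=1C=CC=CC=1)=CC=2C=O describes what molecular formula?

Heavy atoms from the SMILES: 16 C, 1 N, 1 O.
Implicit hydrogens by atom environment:
  8 × C (aromatic): 1 H each → 8
  4 × C (aromatic): no H
  2 × C: 2 H each → 4
  1 × C: 3 H
  1 × C: 1 H
  1 × N: 1 H
  1 × O: no H
  Total hydrogens = 17.
Molecular formula: C16H17NO

C16H17NO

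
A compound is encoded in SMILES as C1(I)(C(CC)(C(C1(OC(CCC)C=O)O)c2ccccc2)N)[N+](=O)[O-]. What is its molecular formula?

C17H23IN2O5

Heavy atoms from the SMILES: 17 C, 1 I, 2 N, 5 O.
Implicit hydrogens by atom environment:
  5 × C (aromatic): 1 H each → 5
  3 × C: 2 H each → 6
  3 × C: 1 H each → 3
  3 × C: no H
  3 × O: no H
  2 × C: 3 H each → 6
  1 × C (aromatic): no H
  1 × I: no H
  1 × N: 2 H
  1 × N (charge +1): no H
  1 × O: 1 H
  1 × O (charge -1): no H
  Total hydrogens = 23.
Molecular formula: C17H23IN2O5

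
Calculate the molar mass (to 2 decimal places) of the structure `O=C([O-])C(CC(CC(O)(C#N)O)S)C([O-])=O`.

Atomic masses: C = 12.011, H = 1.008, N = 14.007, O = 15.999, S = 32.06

247.22

Molecular formula: [C8H9NO6S]2-.
M = 8×12.011 + 9×1.008 + 1×14.007 + 6×15.999 + 1×32.06 = 247.22 g/mol.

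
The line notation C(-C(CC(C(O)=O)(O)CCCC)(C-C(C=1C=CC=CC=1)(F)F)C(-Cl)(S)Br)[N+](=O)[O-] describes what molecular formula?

C18H23BrClF2NO5S

Heavy atoms from the SMILES: 1 Br, 18 C, 1 Cl, 2 F, 1 N, 5 O, 1 S.
Implicit hydrogens by atom environment:
  6 × C: 2 H each → 12
  5 × C (aromatic): 1 H each → 5
  5 × C: no H
  2 × F: no H
  2 × O: 1 H each → 2
  2 × O: no H
  1 × Br: no H
  1 × C: 3 H
  1 × C (aromatic): no H
  1 × Cl: no H
  1 × N (charge +1): no H
  1 × O (charge -1): no H
  1 × S: 1 H
  Total hydrogens = 23.
Molecular formula: C18H23BrClF2NO5S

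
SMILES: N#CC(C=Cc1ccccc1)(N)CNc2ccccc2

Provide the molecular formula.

Heavy atoms from the SMILES: 17 C, 3 N.
Implicit hydrogens by atom environment:
  10 × C (aromatic): 1 H each → 10
  2 × C: 1 H each → 2
  2 × C: no H
  2 × C (aromatic): no H
  1 × C: 2 H
  1 × N: 2 H
  1 × N: 1 H
  1 × N: no H
  Total hydrogens = 17.
Molecular formula: C17H17N3

C17H17N3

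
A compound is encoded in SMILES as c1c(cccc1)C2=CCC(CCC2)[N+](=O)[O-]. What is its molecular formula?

C13H15NO2

Heavy atoms from the SMILES: 13 C, 1 N, 2 O.
Implicit hydrogens by atom environment:
  5 × C (aromatic): 1 H each → 5
  4 × C: 2 H each → 8
  2 × C: 1 H each → 2
  1 × C: no H
  1 × C (aromatic): no H
  1 × N (charge +1): no H
  1 × O: no H
  1 × O (charge -1): no H
  Total hydrogens = 15.
Molecular formula: C13H15NO2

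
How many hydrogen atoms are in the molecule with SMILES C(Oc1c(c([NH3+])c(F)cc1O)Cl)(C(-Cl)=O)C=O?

Hydrogens are implicit in SMILES; fill each atom to its normal valence:
  5 × C (aromatic): no H
  3 × O: no H
  2 × C: 1 H each → 2
  2 × Cl: no H
  1 × C (aromatic): 1 H
  1 × C: no H
  1 × F: no H
  1 × N (charge +1): 3 H
  1 × O: 1 H
  Total hydrogens = 7.

7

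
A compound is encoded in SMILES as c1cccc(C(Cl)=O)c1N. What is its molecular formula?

C7H6ClNO

Heavy atoms from the SMILES: 7 C, 1 Cl, 1 N, 1 O.
Implicit hydrogens by atom environment:
  4 × C (aromatic): 1 H each → 4
  2 × C (aromatic): no H
  1 × C: no H
  1 × Cl: no H
  1 × N: 2 H
  1 × O: no H
  Total hydrogens = 6.
Molecular formula: C7H6ClNO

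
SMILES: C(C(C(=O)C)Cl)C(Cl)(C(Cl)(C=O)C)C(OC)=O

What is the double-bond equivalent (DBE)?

Molecular formula from the SMILES: C10H13Cl3O4.
DoU = (2C + 2 + N − H − X)/2 = (2·10 + 2 + 0 − 13 − 3)/2 = 6/2 = 3.
(Structurally: 0 ring(s) + 3 π bond(s) = 3.)

3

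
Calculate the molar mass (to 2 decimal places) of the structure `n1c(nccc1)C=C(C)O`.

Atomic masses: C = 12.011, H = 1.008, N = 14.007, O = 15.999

136.15

Molecular formula: C7H8N2O.
M = 7×12.011 + 8×1.008 + 2×14.007 + 1×15.999 = 136.15 g/mol.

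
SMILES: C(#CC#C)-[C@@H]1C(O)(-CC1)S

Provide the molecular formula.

Heavy atoms from the SMILES: 8 C, 1 O, 1 S.
Implicit hydrogens by atom environment:
  4 × C: no H
  2 × C: 2 H each → 4
  2 × C: 1 H each → 2
  1 × O: 1 H
  1 × S: 1 H
  Total hydrogens = 8.
Molecular formula: C8H8OS

C8H8OS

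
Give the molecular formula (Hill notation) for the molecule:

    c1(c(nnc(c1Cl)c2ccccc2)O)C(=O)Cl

Heavy atoms from the SMILES: 11 C, 2 Cl, 2 N, 2 O.
Implicit hydrogens by atom environment:
  5 × C (aromatic): 1 H each → 5
  5 × C (aromatic): no H
  2 × Cl: no H
  2 × N (aromatic): no H
  1 × C: no H
  1 × O: 1 H
  1 × O: no H
  Total hydrogens = 6.
Molecular formula: C11H6Cl2N2O2

C11H6Cl2N2O2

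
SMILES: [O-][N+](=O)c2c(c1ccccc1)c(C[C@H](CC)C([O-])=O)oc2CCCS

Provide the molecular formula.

C18H20NO5S-

Heavy atoms from the SMILES: 18 C, 1 N, 5 O, 1 S.
Implicit hydrogens by atom environment:
  5 × C: 2 H each → 10
  5 × C (aromatic): 1 H each → 5
  5 × C (aromatic): no H
  2 × O: no H
  2 × O (charge -1): no H
  1 × C: 3 H
  1 × C: 1 H
  1 × C: no H
  1 × N (charge +1): no H
  1 × O (aromatic): no H
  1 × S: 1 H
  Total hydrogens = 20.
Net charge -1.
Molecular formula: C18H20NO5S-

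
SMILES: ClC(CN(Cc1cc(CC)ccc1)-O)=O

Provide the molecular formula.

Heavy atoms from the SMILES: 11 C, 1 Cl, 1 N, 2 O.
Implicit hydrogens by atom environment:
  4 × C (aromatic): 1 H each → 4
  3 × C: 2 H each → 6
  2 × C (aromatic): no H
  1 × C: 3 H
  1 × C: no H
  1 × Cl: no H
  1 × N: no H
  1 × O: 1 H
  1 × O: no H
  Total hydrogens = 14.
Molecular formula: C11H14ClNO2

C11H14ClNO2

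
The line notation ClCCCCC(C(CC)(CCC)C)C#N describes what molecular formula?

Heavy atoms from the SMILES: 13 C, 1 Cl, 1 N.
Implicit hydrogens by atom environment:
  7 × C: 2 H each → 14
  3 × C: 3 H each → 9
  2 × C: no H
  1 × C: 1 H
  1 × Cl: no H
  1 × N: no H
  Total hydrogens = 24.
Molecular formula: C13H24ClN

C13H24ClN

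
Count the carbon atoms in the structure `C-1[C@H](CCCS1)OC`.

6

The symbol for carbon appears 6 times in the SMILES.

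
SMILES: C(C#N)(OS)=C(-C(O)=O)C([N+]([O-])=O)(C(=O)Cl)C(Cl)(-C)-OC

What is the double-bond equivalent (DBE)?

Molecular formula from the SMILES: C9H8Cl2N2O7S.
DoU = (2C + 2 + N − H − X)/2 = (2·9 + 2 + 2 − 8 − 2)/2 = 12/2 = 6.
(Structurally: 0 ring(s) + 6 π bond(s) = 6.)

6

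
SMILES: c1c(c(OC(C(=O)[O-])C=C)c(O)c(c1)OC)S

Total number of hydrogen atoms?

11

Hydrogens are implicit in SMILES; fill each atom to its normal valence:
  4 × C (aromatic): no H
  3 × O: no H
  2 × C (aromatic): 1 H each → 2
  2 × C: 1 H each → 2
  1 × C: 3 H
  1 × C: 2 H
  1 × C: no H
  1 × O: 1 H
  1 × O (charge -1): no H
  1 × S: 1 H
  Total hydrogens = 11.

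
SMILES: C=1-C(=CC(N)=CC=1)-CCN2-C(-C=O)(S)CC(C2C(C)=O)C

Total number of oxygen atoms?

The symbol for oxygen appears 2 times in the SMILES.

2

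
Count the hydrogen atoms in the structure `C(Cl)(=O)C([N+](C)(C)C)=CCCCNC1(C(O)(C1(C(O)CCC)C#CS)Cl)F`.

28

Hydrogens are implicit in SMILES; fill each atom to its normal valence:
  7 × C: no H
  5 × C: 2 H each → 10
  4 × C: 3 H each → 12
  2 × C: 1 H each → 2
  2 × Cl: no H
  2 × O: 1 H each → 2
  1 × F: no H
  1 × N: 1 H
  1 × N (charge +1): no H
  1 × O: no H
  1 × S: 1 H
  Total hydrogens = 28.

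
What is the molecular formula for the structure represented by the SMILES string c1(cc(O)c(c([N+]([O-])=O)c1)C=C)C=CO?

C10H9NO4

Heavy atoms from the SMILES: 10 C, 1 N, 4 O.
Implicit hydrogens by atom environment:
  4 × C (aromatic): no H
  3 × C: 1 H each → 3
  2 × C (aromatic): 1 H each → 2
  2 × O: 1 H each → 2
  1 × C: 2 H
  1 × N (charge +1): no H
  1 × O: no H
  1 × O (charge -1): no H
  Total hydrogens = 9.
Molecular formula: C10H9NO4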